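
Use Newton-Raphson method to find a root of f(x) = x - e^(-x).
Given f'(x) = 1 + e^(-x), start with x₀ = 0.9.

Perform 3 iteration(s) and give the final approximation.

f(x) = x - e^(-x)
f'(x) = 1 + e^(-x)
x₀ = 0.9

Newton-Raphson formula: x_{n+1} = x_n - f(x_n)/f'(x_n)

Iteration 1:
  f(0.900000) = 0.493430
  f'(0.900000) = 1.406570
  x_1 = 0.900000 - 0.493430/1.406570 = 0.549196
Iteration 2:
  f(0.549196) = -0.028218
  f'(0.549196) = 1.577414
  x_2 = 0.549196 - (-0.028218)/1.577414 = 0.567085
Iteration 3:
  f(0.567085) = -0.000092
  f'(0.567085) = 1.567177
  x_3 = 0.567085 - (-0.000092)/1.567177 = 0.567143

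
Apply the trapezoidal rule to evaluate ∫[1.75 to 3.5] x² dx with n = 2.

f(x) = x²
a = 1.75, b = 3.5, n = 2
h = (b - a)/n = 0.875000

Trapezoidal rule: (h/2)[f(x₀) + 2f(x₁) + 2f(x₂) + ... + f(xₙ)]

x_0 = 1.7500, f(x_0) = 3.062500, coefficient = 1
x_1 = 2.6250, f(x_1) = 6.890625, coefficient = 2
x_2 = 3.5000, f(x_2) = 12.250000, coefficient = 1

I ≈ (0.875000/2) × 29.093750 = 12.728516
Exact value: 12.505208
Error: 0.223307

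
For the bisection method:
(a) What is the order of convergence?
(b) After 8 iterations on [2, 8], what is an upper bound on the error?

(a) Bisection has linear (order 1) convergence; the error is halved each step.

(b) Error bound = (b-a)/2^n = (8 - 2)/2^{8}
    = 6/2^{8}

(a) 1 (linear); (b) error ≤ 2.34e-02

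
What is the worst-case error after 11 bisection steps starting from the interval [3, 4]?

Bisection error bound: |error| ≤ (b-a)/2^n
|error| ≤ (4 - 3)/2^11 = 1/2^11
|error| ≤ 0.0004882812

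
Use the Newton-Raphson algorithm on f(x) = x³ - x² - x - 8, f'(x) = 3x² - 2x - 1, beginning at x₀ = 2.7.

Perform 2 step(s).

f(x) = x³ - x² - x - 8
f'(x) = 3x² - 2x - 1
x₀ = 2.7

Newton-Raphson formula: x_{n+1} = x_n - f(x_n)/f'(x_n)

Iteration 1:
  f(2.700000) = 1.693000
  f'(2.700000) = 15.470000
  x_1 = 2.700000 - 1.693000/15.470000 = 2.590562
Iteration 2:
  f(2.590562) = 0.083723
  f'(2.590562) = 13.951916
  x_2 = 2.590562 - 0.083723/13.951916 = 2.584562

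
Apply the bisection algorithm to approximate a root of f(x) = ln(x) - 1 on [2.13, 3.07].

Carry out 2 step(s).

f(x) = ln(x) - 1
Initial interval: [2.13, 3.07]

Iteration 1:
  c_1 = (2.130000 + 3.070000)/2 = 2.600000
  f(c_1) = f(2.600000) = -0.044489
  f(a) × f(c) ≥ 0, new interval: [2.600000, 3.070000]
Iteration 2:
  c_2 = (2.600000 + 3.070000)/2 = 2.835000
  f(c_2) = f(2.835000) = 0.042042
  f(a) × f(c) < 0, new interval: [2.600000, 2.835000]

After 2 iteration(s), the approximation is c_2 = 2.835000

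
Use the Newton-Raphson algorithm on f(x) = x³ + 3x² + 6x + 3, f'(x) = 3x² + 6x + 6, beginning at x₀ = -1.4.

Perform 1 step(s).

f(x) = x³ + 3x² + 6x + 3
f'(x) = 3x² + 6x + 6
x₀ = -1.4

Newton-Raphson formula: x_{n+1} = x_n - f(x_n)/f'(x_n)

Iteration 1:
  f(-1.400000) = -2.264000
  f'(-1.400000) = 3.480000
  x_1 = -1.400000 - (-2.264000)/3.480000 = -0.749425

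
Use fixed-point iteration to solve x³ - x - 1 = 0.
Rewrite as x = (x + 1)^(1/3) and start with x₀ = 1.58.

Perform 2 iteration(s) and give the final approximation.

Equation: x³ - x - 1 = 0
Fixed-point form: x = (x + 1)^(1/3)
x₀ = 1.58

x_1 = g(1.580000) = 1.371534
x_2 = g(1.371534) = 1.333551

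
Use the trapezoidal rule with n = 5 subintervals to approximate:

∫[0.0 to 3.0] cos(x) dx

f(x) = cos(x)
a = 0.0, b = 3.0, n = 5
h = (b - a)/n = 0.600000

Trapezoidal rule: (h/2)[f(x₀) + 2f(x₁) + 2f(x₂) + ... + f(xₙ)]

x_0 = 0.0000, f(x_0) = 1.000000, coefficient = 1
x_1 = 0.6000, f(x_1) = 0.825336, coefficient = 2
x_2 = 1.2000, f(x_2) = 0.362358, coefficient = 2
x_3 = 1.8000, f(x_3) = -0.227202, coefficient = 2
x_4 = 2.4000, f(x_4) = -0.737394, coefficient = 2
x_5 = 3.0000, f(x_5) = -0.989992, coefficient = 1

I ≈ (0.600000/2) × 0.456203 = 0.136861
Exact value: 0.141120
Error: 0.004259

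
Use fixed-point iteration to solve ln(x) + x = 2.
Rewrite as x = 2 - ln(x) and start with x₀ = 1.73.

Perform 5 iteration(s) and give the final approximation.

Equation: ln(x) + x = 2
Fixed-point form: x = 2 - ln(x)
x₀ = 1.73

x_1 = g(1.730000) = 1.451879
x_2 = g(1.451879) = 1.627142
x_3 = g(1.627142) = 1.513175
x_4 = g(1.513175) = 1.585790
x_5 = g(1.585790) = 1.538917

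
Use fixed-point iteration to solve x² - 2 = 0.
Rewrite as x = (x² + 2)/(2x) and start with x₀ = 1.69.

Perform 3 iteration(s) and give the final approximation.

Equation: x² - 2 = 0
Fixed-point form: x = (x² + 2)/(2x)
x₀ = 1.69

x_1 = g(1.690000) = 1.436716
x_2 = g(1.436716) = 1.414390
x_3 = g(1.414390) = 1.414214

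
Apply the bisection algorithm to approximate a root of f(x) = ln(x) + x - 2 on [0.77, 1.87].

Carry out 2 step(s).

f(x) = ln(x) + x - 2
Initial interval: [0.77, 1.87]

Iteration 1:
  c_1 = (0.770000 + 1.870000)/2 = 1.320000
  f(c_1) = f(1.320000) = -0.402368
  f(a) × f(c) ≥ 0, new interval: [1.320000, 1.870000]
Iteration 2:
  c_2 = (1.320000 + 1.870000)/2 = 1.595000
  f(c_2) = f(1.595000) = 0.061874
  f(a) × f(c) < 0, new interval: [1.320000, 1.595000]

After 2 iteration(s), the approximation is c_2 = 1.595000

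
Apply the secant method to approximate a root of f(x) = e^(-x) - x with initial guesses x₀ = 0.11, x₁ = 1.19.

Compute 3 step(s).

f(x) = e^(-x) - x
x₀ = 0.11, x₁ = 1.19

Secant formula: x_{n+1} = x_n - f(x_n)(x_n - x_{n-1})/(f(x_n) - f(x_{n-1}))

Iteration 1:
  f(0.110000) = 0.785834
  f(1.190000) = -0.885779
  x_2 = 1.190000 - (-0.885779)×(1.190000 - 0.110000)/(-0.885779 - 0.785834)
       = 0.617714
Iteration 2:
  f(1.190000) = -0.885779
  f(0.617714) = -0.078538
  x_3 = 0.617714 - (-0.078538)×(0.617714 - 1.190000)/(-0.078538 - (-0.885779))
       = 0.562035
Iteration 3:
  f(0.617714) = -0.078538
  f(0.562035) = 0.008013
  x_4 = 0.562035 - 0.008013×(0.562035 - 0.617714)/(0.008013 - (-0.078538))
       = 0.567190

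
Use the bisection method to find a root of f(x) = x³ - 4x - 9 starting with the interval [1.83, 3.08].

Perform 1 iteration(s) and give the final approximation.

f(x) = x³ - 4x - 9
Initial interval: [1.83, 3.08]

Iteration 1:
  c_1 = (1.830000 + 3.080000)/2 = 2.455000
  f(c_1) = f(2.455000) = -4.023654
  f(a) × f(c) ≥ 0, new interval: [2.455000, 3.080000]

After 1 iteration(s), the approximation is c_1 = 2.455000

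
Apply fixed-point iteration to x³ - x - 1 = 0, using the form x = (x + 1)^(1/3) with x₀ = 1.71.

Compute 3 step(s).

Equation: x³ - x - 1 = 0
Fixed-point form: x = (x + 1)^(1/3)
x₀ = 1.71

x_1 = g(1.710000) = 1.394194
x_2 = g(1.394194) = 1.337785
x_3 = g(1.337785) = 1.327195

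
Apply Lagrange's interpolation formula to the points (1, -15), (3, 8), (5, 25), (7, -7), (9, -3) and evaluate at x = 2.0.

Lagrange interpolation formula:
P(x) = Σ yᵢ × Lᵢ(x)
where Lᵢ(x) = Π_{j≠i} (x - xⱼ)/(xᵢ - xⱼ)

L_0(2.0) = (2.0 - 3)/(1 - 3) × (2.0 - 5)/(1 - 5) × (2.0 - 7)/(1 - 7) × (2.0 - 9)/(1 - 9) = 0.273438
L_1(2.0) = (2.0 - 1)/(3 - 1) × (2.0 - 5)/(3 - 5) × (2.0 - 7)/(3 - 7) × (2.0 - 9)/(3 - 9) = 1.093750
L_2(2.0) = (2.0 - 1)/(5 - 1) × (2.0 - 3)/(5 - 3) × (2.0 - 7)/(5 - 7) × (2.0 - 9)/(5 - 9) = -0.546875
L_3(2.0) = (2.0 - 1)/(7 - 1) × (2.0 - 3)/(7 - 3) × (2.0 - 5)/(7 - 5) × (2.0 - 9)/(7 - 9) = 0.218750
L_4(2.0) = (2.0 - 1)/(9 - 1) × (2.0 - 3)/(9 - 3) × (2.0 - 5)/(9 - 5) × (2.0 - 7)/(9 - 7) = -0.039062

P(2.0) = (-15)×L_0(2.0) + 8×L_1(2.0) + 25×L_2(2.0) + (-7)×L_3(2.0) + (-3)×L_4(2.0)
P(2.0) = -10.437500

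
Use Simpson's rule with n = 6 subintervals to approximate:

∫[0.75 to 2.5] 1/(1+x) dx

f(x) = 1/(1+x)
a = 0.75, b = 2.5, n = 6
h = (b - a)/n = 0.291667

Simpson's rule: (h/3)[f(x₀) + 4f(x₁) + 2f(x₂) + ... + f(xₙ)]

x_0 = 0.7500, f(x_0) = 0.571429, coefficient = 1
x_1 = 1.0417, f(x_1) = 0.489796, coefficient = 4
x_2 = 1.3333, f(x_2) = 0.428571, coefficient = 2
x_3 = 1.6250, f(x_3) = 0.380952, coefficient = 4
x_4 = 1.9167, f(x_4) = 0.342857, coefficient = 2
x_5 = 2.2083, f(x_5) = 0.311688, coefficient = 4
x_6 = 2.5000, f(x_6) = 0.285714, coefficient = 1

I ≈ (0.291667/3) × 7.129746 = 0.693170
Exact value: 0.693147
Error: 0.000023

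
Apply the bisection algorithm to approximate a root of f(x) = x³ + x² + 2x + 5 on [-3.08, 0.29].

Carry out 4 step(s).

f(x) = x³ + x² + 2x + 5
Initial interval: [-3.08, 0.29]

Iteration 1:
  c_1 = (-3.080000 + 0.290000)/2 = -1.395000
  f(c_1) = f(-1.395000) = 1.441320
  f(a) × f(c) < 0, new interval: [-3.080000, -1.395000]
Iteration 2:
  c_2 = (-3.080000 + (-1.395000))/2 = -2.237500
  f(c_2) = f(-2.237500) = -5.670428
  f(a) × f(c) ≥ 0, new interval: [-2.237500, -1.395000]
Iteration 3:
  c_3 = (-2.237500 + (-1.395000))/2 = -1.816250
  f(c_3) = f(-1.816250) = -1.325116
  f(a) × f(c) ≥ 0, new interval: [-1.816250, -1.395000]
Iteration 4:
  c_4 = (-1.816250 + (-1.395000))/2 = -1.605625
  f(c_4) = f(-1.605625) = 0.227430
  f(a) × f(c) < 0, new interval: [-1.816250, -1.605625]

After 4 iteration(s), the approximation is c_4 = -1.605625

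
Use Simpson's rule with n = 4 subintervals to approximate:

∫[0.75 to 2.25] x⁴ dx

f(x) = x⁴
a = 0.75, b = 2.25, n = 4
h = (b - a)/n = 0.375000

Simpson's rule: (h/3)[f(x₀) + 4f(x₁) + 2f(x₂) + ... + f(xₙ)]

x_0 = 0.7500, f(x_0) = 0.316406, coefficient = 1
x_1 = 1.1250, f(x_1) = 1.601807, coefficient = 4
x_2 = 1.5000, f(x_2) = 5.062500, coefficient = 2
x_3 = 1.8750, f(x_3) = 12.359619, coefficient = 4
x_4 = 2.2500, f(x_4) = 25.628906, coefficient = 1

I ≈ (0.375000/3) × 91.916016 = 11.489502
Exact value: 11.485547
Error: 0.003955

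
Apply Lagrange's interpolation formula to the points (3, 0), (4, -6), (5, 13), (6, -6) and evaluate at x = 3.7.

Lagrange interpolation formula:
P(x) = Σ yᵢ × Lᵢ(x)
where Lᵢ(x) = Π_{j≠i} (x - xⱼ)/(xᵢ - xⱼ)

L_0(3.7) = (3.7 - 4)/(3 - 4) × (3.7 - 5)/(3 - 5) × (3.7 - 6)/(3 - 6) = 0.149500
L_1(3.7) = (3.7 - 3)/(4 - 3) × (3.7 - 5)/(4 - 5) × (3.7 - 6)/(4 - 6) = 1.046500
L_2(3.7) = (3.7 - 3)/(5 - 3) × (3.7 - 4)/(5 - 4) × (3.7 - 6)/(5 - 6) = -0.241500
L_3(3.7) = (3.7 - 3)/(6 - 3) × (3.7 - 4)/(6 - 4) × (3.7 - 5)/(6 - 5) = 0.045500

P(3.7) = 0×L_0(3.7) + (-6)×L_1(3.7) + 13×L_2(3.7) + (-6)×L_3(3.7)
P(3.7) = -9.691500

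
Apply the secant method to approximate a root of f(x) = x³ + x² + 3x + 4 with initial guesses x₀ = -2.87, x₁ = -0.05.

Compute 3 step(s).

f(x) = x³ + x² + 3x + 4
x₀ = -2.87, x₁ = -0.05

Secant formula: x_{n+1} = x_n - f(x_n)(x_n - x_{n-1})/(f(x_n) - f(x_{n-1}))

Iteration 1:
  f(-2.870000) = -20.013003
  f(-0.050000) = 3.852375
  x_2 = -0.050000 - 3.852375×(-0.050000 - (-2.870000))/(3.852375 - (-20.013003))
       = -0.505207
Iteration 2:
  f(-0.050000) = 3.852375
  f(-0.505207) = 2.610666
  x_3 = -0.505207 - 2.610666×(-0.505207 - (-0.050000))/(2.610666 - 3.852375)
       = -1.462271
Iteration 3:
  f(-0.505207) = 2.610666
  f(-1.462271) = -1.375257
  x_4 = -1.462271 - (-1.375257)×(-1.462271 - (-0.505207))/(-1.375257 - 2.610666)
       = -1.132057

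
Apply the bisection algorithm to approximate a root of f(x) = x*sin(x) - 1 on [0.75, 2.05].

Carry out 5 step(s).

f(x) = x*sin(x) - 1
Initial interval: [0.75, 2.05]

Iteration 1:
  c_1 = (0.750000 + 2.050000)/2 = 1.400000
  f(c_1) = f(1.400000) = 0.379630
  f(a) × f(c) < 0, new interval: [0.750000, 1.400000]
Iteration 2:
  c_2 = (0.750000 + 1.400000)/2 = 1.075000
  f(c_2) = f(1.075000) = -0.054441
  f(a) × f(c) ≥ 0, new interval: [1.075000, 1.400000]
Iteration 3:
  c_3 = (1.075000 + 1.400000)/2 = 1.237500
  f(c_3) = f(1.237500) = 0.169399
  f(a) × f(c) < 0, new interval: [1.075000, 1.237500]
Iteration 4:
  c_4 = (1.075000 + 1.237500)/2 = 1.156250
  f(c_4) = f(1.156250) = 0.058315
  f(a) × f(c) < 0, new interval: [1.075000, 1.156250]
Iteration 5:
  c_5 = (1.075000 + 1.156250)/2 = 1.115625
  f(c_5) = f(1.115625) = 0.002038
  f(a) × f(c) < 0, new interval: [1.075000, 1.115625]

After 5 iteration(s), the approximation is c_5 = 1.115625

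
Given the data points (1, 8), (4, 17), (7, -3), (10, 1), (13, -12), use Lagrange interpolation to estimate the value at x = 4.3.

Lagrange interpolation formula:
P(x) = Σ yᵢ × Lᵢ(x)
where Lᵢ(x) = Π_{j≠i} (x - xⱼ)/(xᵢ - xⱼ)

L_0(4.3) = (4.3 - 4)/(1 - 4) × (4.3 - 7)/(1 - 7) × (4.3 - 10)/(1 - 10) × (4.3 - 13)/(1 - 13) = -0.020662
L_1(4.3) = (4.3 - 1)/(4 - 1) × (4.3 - 7)/(4 - 7) × (4.3 - 10)/(4 - 10) × (4.3 - 13)/(4 - 13) = 0.909150
L_2(4.3) = (4.3 - 1)/(7 - 1) × (4.3 - 4)/(7 - 4) × (4.3 - 10)/(7 - 10) × (4.3 - 13)/(7 - 13) = 0.151525
L_3(4.3) = (4.3 - 1)/(10 - 1) × (4.3 - 4)/(10 - 4) × (4.3 - 7)/(10 - 7) × (4.3 - 13)/(10 - 13) = -0.047850
L_4(4.3) = (4.3 - 1)/(13 - 1) × (4.3 - 4)/(13 - 4) × (4.3 - 7)/(13 - 7) × (4.3 - 10)/(13 - 10) = 0.007837

P(4.3) = 8×L_0(4.3) + 17×L_1(4.3) + (-3)×L_2(4.3) + 1×L_3(4.3) + (-12)×L_4(4.3)
P(4.3) = 14.693775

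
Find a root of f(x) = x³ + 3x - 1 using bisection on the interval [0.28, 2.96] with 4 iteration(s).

f(x) = x³ + 3x - 1
Initial interval: [0.28, 2.96]

Iteration 1:
  c_1 = (0.280000 + 2.960000)/2 = 1.620000
  f(c_1) = f(1.620000) = 8.111528
  f(a) × f(c) < 0, new interval: [0.280000, 1.620000]
Iteration 2:
  c_2 = (0.280000 + 1.620000)/2 = 0.950000
  f(c_2) = f(0.950000) = 2.707375
  f(a) × f(c) < 0, new interval: [0.280000, 0.950000]
Iteration 3:
  c_3 = (0.280000 + 0.950000)/2 = 0.615000
  f(c_3) = f(0.615000) = 1.077608
  f(a) × f(c) < 0, new interval: [0.280000, 0.615000]
Iteration 4:
  c_4 = (0.280000 + 0.615000)/2 = 0.447500
  f(c_4) = f(0.447500) = 0.432115
  f(a) × f(c) < 0, new interval: [0.280000, 0.447500]

After 4 iteration(s), the approximation is c_4 = 0.447500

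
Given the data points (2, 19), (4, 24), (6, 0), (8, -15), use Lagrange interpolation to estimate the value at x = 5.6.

Lagrange interpolation formula:
P(x) = Σ yᵢ × Lᵢ(x)
where Lᵢ(x) = Π_{j≠i} (x - xⱼ)/(xᵢ - xⱼ)

L_0(5.6) = (5.6 - 4)/(2 - 4) × (5.6 - 6)/(2 - 6) × (5.6 - 8)/(2 - 8) = -0.032000
L_1(5.6) = (5.6 - 2)/(4 - 2) × (5.6 - 6)/(4 - 6) × (5.6 - 8)/(4 - 8) = 0.216000
L_2(5.6) = (5.6 - 2)/(6 - 2) × (5.6 - 4)/(6 - 4) × (5.6 - 8)/(6 - 8) = 0.864000
L_3(5.6) = (5.6 - 2)/(8 - 2) × (5.6 - 4)/(8 - 4) × (5.6 - 6)/(8 - 6) = -0.048000

P(5.6) = 19×L_0(5.6) + 24×L_1(5.6) + 0×L_2(5.6) + (-15)×L_3(5.6)
P(5.6) = 5.296000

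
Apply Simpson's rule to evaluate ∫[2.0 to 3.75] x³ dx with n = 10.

f(x) = x³
a = 2.0, b = 3.75, n = 10
h = (b - a)/n = 0.175000

Simpson's rule: (h/3)[f(x₀) + 4f(x₁) + 2f(x₂) + ... + f(xₙ)]

x_0 = 2.0000, f(x_0) = 8.000000, coefficient = 1
x_1 = 2.1750, f(x_1) = 10.289109, coefficient = 4
x_2 = 2.3500, f(x_2) = 12.977875, coefficient = 2
x_3 = 2.5250, f(x_3) = 16.098453, coefficient = 4
x_4 = 2.7000, f(x_4) = 19.683000, coefficient = 2
x_5 = 2.8750, f(x_5) = 23.763672, coefficient = 4
x_6 = 3.0500, f(x_6) = 28.372625, coefficient = 2
x_7 = 3.2250, f(x_7) = 33.542016, coefficient = 4
x_8 = 3.4000, f(x_8) = 39.304000, coefficient = 2
x_9 = 3.5750, f(x_9) = 45.690734, coefficient = 4
x_10 = 3.7500, f(x_10) = 52.734375, coefficient = 1

I ≈ (0.175000/3) × 778.945312 = 45.438477
Exact value: 45.438477
Error: 0.000000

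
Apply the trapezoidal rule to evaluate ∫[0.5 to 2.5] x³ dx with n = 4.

f(x) = x³
a = 0.5, b = 2.5, n = 4
h = (b - a)/n = 0.500000

Trapezoidal rule: (h/2)[f(x₀) + 2f(x₁) + 2f(x₂) + ... + f(xₙ)]

x_0 = 0.5000, f(x_0) = 0.125000, coefficient = 1
x_1 = 1.0000, f(x_1) = 1.000000, coefficient = 2
x_2 = 1.5000, f(x_2) = 3.375000, coefficient = 2
x_3 = 2.0000, f(x_3) = 8.000000, coefficient = 2
x_4 = 2.5000, f(x_4) = 15.625000, coefficient = 1

I ≈ (0.500000/2) × 40.500000 = 10.125000
Exact value: 9.750000
Error: 0.375000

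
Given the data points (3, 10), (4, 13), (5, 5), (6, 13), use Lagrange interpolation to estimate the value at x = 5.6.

Lagrange interpolation formula:
P(x) = Σ yᵢ × Lᵢ(x)
where Lᵢ(x) = Π_{j≠i} (x - xⱼ)/(xᵢ - xⱼ)

L_0(5.6) = (5.6 - 4)/(3 - 4) × (5.6 - 5)/(3 - 5) × (5.6 - 6)/(3 - 6) = 0.064000
L_1(5.6) = (5.6 - 3)/(4 - 3) × (5.6 - 5)/(4 - 5) × (5.6 - 6)/(4 - 6) = -0.312000
L_2(5.6) = (5.6 - 3)/(5 - 3) × (5.6 - 4)/(5 - 4) × (5.6 - 6)/(5 - 6) = 0.832000
L_3(5.6) = (5.6 - 3)/(6 - 3) × (5.6 - 4)/(6 - 4) × (5.6 - 5)/(6 - 5) = 0.416000

P(5.6) = 10×L_0(5.6) + 13×L_1(5.6) + 5×L_2(5.6) + 13×L_3(5.6)
P(5.6) = 6.152000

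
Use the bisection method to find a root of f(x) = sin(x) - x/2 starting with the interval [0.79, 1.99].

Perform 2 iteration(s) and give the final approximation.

f(x) = sin(x) - x/2
Initial interval: [0.79, 1.99]

Iteration 1:
  c_1 = (0.790000 + 1.990000)/2 = 1.390000
  f(c_1) = f(1.390000) = 0.288701
  f(a) × f(c) ≥ 0, new interval: [1.390000, 1.990000]
Iteration 2:
  c_2 = (1.390000 + 1.990000)/2 = 1.690000
  f(c_2) = f(1.690000) = 0.147904
  f(a) × f(c) ≥ 0, new interval: [1.690000, 1.990000]

After 2 iteration(s), the approximation is c_2 = 1.690000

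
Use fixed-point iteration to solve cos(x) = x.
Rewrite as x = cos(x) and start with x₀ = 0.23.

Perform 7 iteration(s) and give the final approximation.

Equation: cos(x) = x
Fixed-point form: x = cos(x)
x₀ = 0.23

x_1 = g(0.230000) = 0.973666
x_2 = g(0.973666) = 0.562271
x_3 = g(0.562271) = 0.846046
x_4 = g(0.846046) = 0.662948
x_5 = g(0.662948) = 0.788181
x_6 = g(0.788181) = 0.705136
x_7 = g(0.705136) = 0.761523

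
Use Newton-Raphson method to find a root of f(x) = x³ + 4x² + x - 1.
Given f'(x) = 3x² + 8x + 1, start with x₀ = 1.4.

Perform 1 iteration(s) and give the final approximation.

f(x) = x³ + 4x² + x - 1
f'(x) = 3x² + 8x + 1
x₀ = 1.4

Newton-Raphson formula: x_{n+1} = x_n - f(x_n)/f'(x_n)

Iteration 1:
  f(1.400000) = 10.984000
  f'(1.400000) = 18.080000
  x_1 = 1.400000 - 10.984000/18.080000 = 0.792478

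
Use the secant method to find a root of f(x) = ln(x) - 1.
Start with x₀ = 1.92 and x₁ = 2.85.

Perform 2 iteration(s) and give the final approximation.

f(x) = ln(x) - 1
x₀ = 1.92, x₁ = 2.85

Secant formula: x_{n+1} = x_n - f(x_n)(x_n - x_{n-1})/(f(x_n) - f(x_{n-1}))

Iteration 1:
  f(1.920000) = -0.347675
  f(2.850000) = 0.047319
  x_2 = 2.850000 - 0.047319×(2.850000 - 1.920000)/(0.047319 - (-0.347675))
       = 2.738589
Iteration 2:
  f(2.850000) = 0.047319
  f(2.738589) = 0.007443
  x_3 = 2.738589 - 0.007443×(2.738589 - 2.850000)/(0.007443 - 0.047319)
       = 2.717794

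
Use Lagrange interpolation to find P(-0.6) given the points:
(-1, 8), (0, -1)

Lagrange interpolation formula:
P(x) = Σ yᵢ × Lᵢ(x)
where Lᵢ(x) = Π_{j≠i} (x - xⱼ)/(xᵢ - xⱼ)

L_0(-0.6) = (-0.6 - 0)/(-1 - 0) = 0.600000
L_1(-0.6) = (-0.6 - (-1))/(0 - (-1)) = 0.400000

P(-0.6) = 8×L_0(-0.6) + (-1)×L_1(-0.6)
P(-0.6) = 4.400000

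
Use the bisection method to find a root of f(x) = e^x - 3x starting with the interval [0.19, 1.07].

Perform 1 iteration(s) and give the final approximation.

f(x) = e^x - 3x
Initial interval: [0.19, 1.07]

Iteration 1:
  c_1 = (0.190000 + 1.070000)/2 = 0.630000
  f(c_1) = f(0.630000) = -0.012389
  f(a) × f(c) < 0, new interval: [0.190000, 0.630000]

After 1 iteration(s), the approximation is c_1 = 0.630000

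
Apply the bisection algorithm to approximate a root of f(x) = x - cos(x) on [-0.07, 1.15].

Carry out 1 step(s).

f(x) = x - cos(x)
Initial interval: [-0.07, 1.15]

Iteration 1:
  c_1 = (-0.070000 + 1.150000)/2 = 0.540000
  f(c_1) = f(0.540000) = -0.317709
  f(a) × f(c) ≥ 0, new interval: [0.540000, 1.150000]

After 1 iteration(s), the approximation is c_1 = 0.540000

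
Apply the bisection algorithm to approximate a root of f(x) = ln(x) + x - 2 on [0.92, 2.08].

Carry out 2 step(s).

f(x) = ln(x) + x - 2
Initial interval: [0.92, 2.08]

Iteration 1:
  c_1 = (0.920000 + 2.080000)/2 = 1.500000
  f(c_1) = f(1.500000) = -0.094535
  f(a) × f(c) ≥ 0, new interval: [1.500000, 2.080000]
Iteration 2:
  c_2 = (1.500000 + 2.080000)/2 = 1.790000
  f(c_2) = f(1.790000) = 0.372216
  f(a) × f(c) < 0, new interval: [1.500000, 1.790000]

After 2 iteration(s), the approximation is c_2 = 1.790000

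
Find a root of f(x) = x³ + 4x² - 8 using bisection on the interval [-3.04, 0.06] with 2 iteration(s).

f(x) = x³ + 4x² - 8
Initial interval: [-3.04, 0.06]

Iteration 1:
  c_1 = (-3.040000 + 0.060000)/2 = -1.490000
  f(c_1) = f(-1.490000) = -2.427549
  f(a) × f(c) < 0, new interval: [-3.040000, -1.490000]
Iteration 2:
  c_2 = (-3.040000 + (-1.490000))/2 = -2.265000
  f(c_2) = f(-2.265000) = 0.900940
  f(a) × f(c) ≥ 0, new interval: [-2.265000, -1.490000]

After 2 iteration(s), the approximation is c_2 = -2.265000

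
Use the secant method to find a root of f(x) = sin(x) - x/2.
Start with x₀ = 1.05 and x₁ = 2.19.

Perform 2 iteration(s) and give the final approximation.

f(x) = sin(x) - x/2
x₀ = 1.05, x₁ = 2.19

Secant formula: x_{n+1} = x_n - f(x_n)(x_n - x_{n-1})/(f(x_n) - f(x_{n-1}))

Iteration 1:
  f(1.050000) = 0.342423
  f(2.190000) = -0.280659
  x_2 = 2.190000 - (-0.280659)×(2.190000 - 1.050000)/(-0.280659 - 0.342423)
       = 1.676502
Iteration 2:
  f(2.190000) = -0.280659
  f(1.676502) = 0.156167
  x_3 = 1.676502 - 0.156167×(1.676502 - 2.190000)/(0.156167 - (-0.280659))
       = 1.860080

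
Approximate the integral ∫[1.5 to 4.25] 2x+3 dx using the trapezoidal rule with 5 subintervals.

f(x) = 2x+3
a = 1.5, b = 4.25, n = 5
h = (b - a)/n = 0.550000

Trapezoidal rule: (h/2)[f(x₀) + 2f(x₁) + 2f(x₂) + ... + f(xₙ)]

x_0 = 1.5000, f(x_0) = 6.000000, coefficient = 1
x_1 = 2.0500, f(x_1) = 7.100000, coefficient = 2
x_2 = 2.6000, f(x_2) = 8.200000, coefficient = 2
x_3 = 3.1500, f(x_3) = 9.300000, coefficient = 2
x_4 = 3.7000, f(x_4) = 10.400000, coefficient = 2
x_5 = 4.2500, f(x_5) = 11.500000, coefficient = 1

I ≈ (0.550000/2) × 87.500000 = 24.062500
Exact value: 24.062500
Error: 0.000000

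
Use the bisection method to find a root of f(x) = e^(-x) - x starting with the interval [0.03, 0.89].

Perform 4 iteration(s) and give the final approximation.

f(x) = e^(-x) - x
Initial interval: [0.03, 0.89]

Iteration 1:
  c_1 = (0.030000 + 0.890000)/2 = 0.460000
  f(c_1) = f(0.460000) = 0.171284
  f(a) × f(c) ≥ 0, new interval: [0.460000, 0.890000]
Iteration 2:
  c_2 = (0.460000 + 0.890000)/2 = 0.675000
  f(c_2) = f(0.675000) = -0.165844
  f(a) × f(c) < 0, new interval: [0.460000, 0.675000]
Iteration 3:
  c_3 = (0.460000 + 0.675000)/2 = 0.567500
  f(c_3) = f(0.567500) = -0.000559
  f(a) × f(c) < 0, new interval: [0.460000, 0.567500]
Iteration 4:
  c_4 = (0.460000 + 0.567500)/2 = 0.513750
  f(c_4) = f(0.513750) = 0.084498
  f(a) × f(c) ≥ 0, new interval: [0.513750, 0.567500]

After 4 iteration(s), the approximation is c_4 = 0.513750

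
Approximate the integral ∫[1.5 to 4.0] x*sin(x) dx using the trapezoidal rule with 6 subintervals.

f(x) = x*sin(x)
a = 1.5, b = 4.0, n = 6
h = (b - a)/n = 0.416667

Trapezoidal rule: (h/2)[f(x₀) + 2f(x₁) + 2f(x₂) + ... + f(xₙ)]

x_0 = 1.5000, f(x_0) = 1.496242, coefficient = 1
x_1 = 1.9167, f(x_1) = 1.803163, coefficient = 2
x_2 = 2.3333, f(x_2) = 1.687200, coefficient = 2
x_3 = 2.7500, f(x_3) = 1.049568, coefficient = 2
x_4 = 3.1667, f(x_4) = -0.079393, coefficient = 2
x_5 = 3.5833, f(x_5) = -1.531924, coefficient = 2
x_6 = 4.0000, f(x_6) = -3.027210, coefficient = 1

I ≈ (0.416667/2) × 4.326261 = 0.901304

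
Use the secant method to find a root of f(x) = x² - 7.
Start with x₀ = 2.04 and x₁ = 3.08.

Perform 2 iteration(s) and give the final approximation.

f(x) = x² - 7
x₀ = 2.04, x₁ = 3.08

Secant formula: x_{n+1} = x_n - f(x_n)(x_n - x_{n-1})/(f(x_n) - f(x_{n-1}))

Iteration 1:
  f(2.040000) = -2.838400
  f(3.080000) = 2.486400
  x_2 = 3.080000 - 2.486400×(3.080000 - 2.040000)/(2.486400 - (-2.838400))
       = 2.594375
Iteration 2:
  f(3.080000) = 2.486400
  f(2.594375) = -0.269218
  x_3 = 2.594375 - (-0.269218)×(2.594375 - 3.080000)/(-0.269218 - 2.486400)
       = 2.641820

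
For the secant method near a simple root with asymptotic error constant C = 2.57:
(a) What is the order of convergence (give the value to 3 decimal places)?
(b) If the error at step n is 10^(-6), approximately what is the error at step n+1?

(a) Secant method has superlinear convergence with order φ = (1+√5)/2 ≈ 1.618.
    This means |e_{n+1}| ≈ C|e_n|^1.618.

(b) With |e_n| = 10^(-6) and C = 2.57:
    |e_{n+1}| ≈ 2.57 × (10^(-6))^1.618 = 2.57 × 10^(-9.71)

(a) ≈ 1.618 (golden ratio); (b) |e_{n+1}| ≈ 5.032e-10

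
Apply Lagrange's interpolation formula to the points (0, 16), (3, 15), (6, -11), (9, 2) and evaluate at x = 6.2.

Lagrange interpolation formula:
P(x) = Σ yᵢ × Lᵢ(x)
where Lᵢ(x) = Π_{j≠i} (x - xⱼ)/(xᵢ - xⱼ)

L_0(6.2) = (6.2 - 3)/(0 - 3) × (6.2 - 6)/(0 - 6) × (6.2 - 9)/(0 - 9) = 0.011062
L_1(6.2) = (6.2 - 0)/(3 - 0) × (6.2 - 6)/(3 - 6) × (6.2 - 9)/(3 - 9) = -0.064296
L_2(6.2) = (6.2 - 0)/(6 - 0) × (6.2 - 3)/(6 - 3) × (6.2 - 9)/(6 - 9) = 1.028741
L_3(6.2) = (6.2 - 0)/(9 - 0) × (6.2 - 3)/(9 - 3) × (6.2 - 6)/(9 - 6) = 0.024494

P(6.2) = 16×L_0(6.2) + 15×L_1(6.2) + (-11)×L_2(6.2) + 2×L_3(6.2)
P(6.2) = -12.054617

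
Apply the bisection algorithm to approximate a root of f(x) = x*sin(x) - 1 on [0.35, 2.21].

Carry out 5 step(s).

f(x) = x*sin(x) - 1
Initial interval: [0.35, 2.21]

Iteration 1:
  c_1 = (0.350000 + 2.210000)/2 = 1.280000
  f(c_1) = f(1.280000) = 0.226260
  f(a) × f(c) < 0, new interval: [0.350000, 1.280000]
Iteration 2:
  c_2 = (0.350000 + 1.280000)/2 = 0.815000
  f(c_2) = f(0.815000) = -0.406904
  f(a) × f(c) ≥ 0, new interval: [0.815000, 1.280000]
Iteration 3:
  c_3 = (0.815000 + 1.280000)/2 = 1.047500
  f(c_3) = f(1.047500) = -0.092680
  f(a) × f(c) ≥ 0, new interval: [1.047500, 1.280000]
Iteration 4:
  c_4 = (1.047500 + 1.280000)/2 = 1.163750
  f(c_4) = f(1.163750) = 0.068665
  f(a) × f(c) < 0, new interval: [1.047500, 1.163750]
Iteration 5:
  c_5 = (1.047500 + 1.163750)/2 = 1.105625
  f(c_5) = f(1.105625) = -0.011853
  f(a) × f(c) ≥ 0, new interval: [1.105625, 1.163750]

After 5 iteration(s), the approximation is c_5 = 1.105625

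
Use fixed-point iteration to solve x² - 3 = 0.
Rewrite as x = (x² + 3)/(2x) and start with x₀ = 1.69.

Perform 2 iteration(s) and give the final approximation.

Equation: x² - 3 = 0
Fixed-point form: x = (x² + 3)/(2x)
x₀ = 1.69

x_1 = g(1.690000) = 1.732574
x_2 = g(1.732574) = 1.732051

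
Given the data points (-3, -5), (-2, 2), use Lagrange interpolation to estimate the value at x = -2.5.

Lagrange interpolation formula:
P(x) = Σ yᵢ × Lᵢ(x)
where Lᵢ(x) = Π_{j≠i} (x - xⱼ)/(xᵢ - xⱼ)

L_0(-2.5) = (-2.5 - (-2))/(-3 - (-2)) = 0.500000
L_1(-2.5) = (-2.5 - (-3))/(-2 - (-3)) = 0.500000

P(-2.5) = (-5)×L_0(-2.5) + 2×L_1(-2.5)
P(-2.5) = -1.500000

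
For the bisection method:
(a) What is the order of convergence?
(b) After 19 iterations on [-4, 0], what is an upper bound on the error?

(a) Bisection has linear (order 1) convergence; the error is halved each step.

(b) Error bound = (b-a)/2^n = (0 - (-4))/2^{19}
    = 4/2^{19}

(a) 1 (linear); (b) error ≤ 7.63e-06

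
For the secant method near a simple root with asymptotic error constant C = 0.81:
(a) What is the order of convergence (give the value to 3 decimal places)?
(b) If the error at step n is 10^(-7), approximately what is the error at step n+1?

(a) Secant method has superlinear convergence with order φ = (1+√5)/2 ≈ 1.618.
    This means |e_{n+1}| ≈ C|e_n|^1.618.

(b) With |e_n| = 10^(-7) and C = 0.81:
    |e_{n+1}| ≈ 0.81 × (10^(-7))^1.618 = 0.81 × 10^(-11.33)

(a) ≈ 1.618 (golden ratio); (b) |e_{n+1}| ≈ 3.822e-12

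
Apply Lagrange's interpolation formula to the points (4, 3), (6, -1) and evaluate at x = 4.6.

Lagrange interpolation formula:
P(x) = Σ yᵢ × Lᵢ(x)
where Lᵢ(x) = Π_{j≠i} (x - xⱼ)/(xᵢ - xⱼ)

L_0(4.6) = (4.6 - 6)/(4 - 6) = 0.700000
L_1(4.6) = (4.6 - 4)/(6 - 4) = 0.300000

P(4.6) = 3×L_0(4.6) + (-1)×L_1(4.6)
P(4.6) = 1.800000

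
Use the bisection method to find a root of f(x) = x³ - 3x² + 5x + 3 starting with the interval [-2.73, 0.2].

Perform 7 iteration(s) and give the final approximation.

f(x) = x³ - 3x² + 5x + 3
Initial interval: [-2.73, 0.2]

Iteration 1:
  c_1 = (-2.730000 + 0.200000)/2 = -1.265000
  f(c_1) = f(-1.265000) = -10.149960
  f(a) × f(c) ≥ 0, new interval: [-1.265000, 0.200000]
Iteration 2:
  c_2 = (-1.265000 + 0.200000)/2 = -0.532500
  f(c_2) = f(-0.532500) = -0.664162
  f(a) × f(c) ≥ 0, new interval: [-0.532500, 0.200000]
Iteration 3:
  c_3 = (-0.532500 + 0.200000)/2 = -0.166250
  f(c_3) = f(-0.166250) = 2.081238
  f(a) × f(c) < 0, new interval: [-0.532500, -0.166250]
Iteration 4:
  c_4 = (-0.532500 + (-0.166250))/2 = -0.349375
  f(c_4) = f(-0.349375) = 0.844291
  f(a) × f(c) < 0, new interval: [-0.532500, -0.349375]
Iteration 5:
  c_5 = (-0.532500 + (-0.349375))/2 = -0.440937
  f(c_5) = f(-0.440937) = 0.126305
  f(a) × f(c) < 0, new interval: [-0.532500, -0.440937]
Iteration 6:
  c_6 = (-0.532500 + (-0.440937))/2 = -0.486719
  f(c_6) = f(-0.486719) = -0.259580
  f(a) × f(c) ≥ 0, new interval: [-0.486719, -0.440937]
Iteration 7:
  c_7 = (-0.486719 + (-0.440937))/2 = -0.463828
  f(c_7) = f(-0.463828) = -0.064337
  f(a) × f(c) ≥ 0, new interval: [-0.463828, -0.440937]

After 7 iteration(s), the approximation is c_7 = -0.463828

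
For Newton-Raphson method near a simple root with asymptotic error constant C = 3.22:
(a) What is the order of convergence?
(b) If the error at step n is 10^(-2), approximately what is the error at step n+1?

(a) Newton-Raphson has quadratic (order 2) convergence near simple roots.
    This means |e_{n+1}| ≈ C|e_n|².

(b) With |e_n| = 10^(-2) and C = 3.22:
    |e_{n+1}| ≈ 3.22 × (10^(-2))² = 3.22 × 10^(-4)

(a) 2 (quadratic); (b) |e_{n+1}| ≈ 3.220e-04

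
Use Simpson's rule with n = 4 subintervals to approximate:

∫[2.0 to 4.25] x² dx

f(x) = x²
a = 2.0, b = 4.25, n = 4
h = (b - a)/n = 0.562500

Simpson's rule: (h/3)[f(x₀) + 4f(x₁) + 2f(x₂) + ... + f(xₙ)]

x_0 = 2.0000, f(x_0) = 4.000000, coefficient = 1
x_1 = 2.5625, f(x_1) = 6.566406, coefficient = 4
x_2 = 3.1250, f(x_2) = 9.765625, coefficient = 2
x_3 = 3.6875, f(x_3) = 13.597656, coefficient = 4
x_4 = 4.2500, f(x_4) = 18.062500, coefficient = 1

I ≈ (0.562500/3) × 122.250000 = 22.921875
Exact value: 22.921875
Error: 0.000000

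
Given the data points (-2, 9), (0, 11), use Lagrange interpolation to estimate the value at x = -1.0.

Lagrange interpolation formula:
P(x) = Σ yᵢ × Lᵢ(x)
where Lᵢ(x) = Π_{j≠i} (x - xⱼ)/(xᵢ - xⱼ)

L_0(-1.0) = (-1.0 - 0)/(-2 - 0) = 0.500000
L_1(-1.0) = (-1.0 - (-2))/(0 - (-2)) = 0.500000

P(-1.0) = 9×L_0(-1.0) + 11×L_1(-1.0)
P(-1.0) = 10.000000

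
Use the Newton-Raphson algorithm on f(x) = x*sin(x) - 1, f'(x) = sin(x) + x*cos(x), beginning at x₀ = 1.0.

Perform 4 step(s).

f(x) = x*sin(x) - 1
f'(x) = sin(x) + x*cos(x)
x₀ = 1.0

Newton-Raphson formula: x_{n+1} = x_n - f(x_n)/f'(x_n)

Iteration 1:
  f(1.000000) = -0.158529
  f'(1.000000) = 1.381773
  x_1 = 1.000000 - (-0.158529)/1.381773 = 1.114729
Iteration 2:
  f(1.114729) = 0.000794
  f'(1.114729) = 1.388741
  x_2 = 1.114729 - 0.000794/1.388741 = 1.114157
Iteration 3:
  f(1.114157) = 0.000000
  f'(1.114157) = 1.388809
  x_3 = 1.114157 - 0.000000/1.388809 = 1.114157
Iteration 4:
  f(1.114157) = 0.000000
  f'(1.114157) = 1.388809
  x_4 = 1.114157 - 0.000000/1.388809 = 1.114157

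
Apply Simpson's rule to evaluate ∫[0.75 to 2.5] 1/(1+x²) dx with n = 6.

f(x) = 1/(1+x²)
a = 0.75, b = 2.5, n = 6
h = (b - a)/n = 0.291667

Simpson's rule: (h/3)[f(x₀) + 4f(x₁) + 2f(x₂) + ... + f(xₙ)]

x_0 = 0.7500, f(x_0) = 0.640000, coefficient = 1
x_1 = 1.0417, f(x_1) = 0.479600, coefficient = 4
x_2 = 1.3333, f(x_2) = 0.360000, coefficient = 2
x_3 = 1.6250, f(x_3) = 0.274678, coefficient = 4
x_4 = 1.9167, f(x_4) = 0.213967, coefficient = 2
x_5 = 2.2083, f(x_5) = 0.170162, coefficient = 4
x_6 = 2.5000, f(x_6) = 0.137931, coefficient = 1

I ≈ (0.291667/3) × 5.623629 = 0.546742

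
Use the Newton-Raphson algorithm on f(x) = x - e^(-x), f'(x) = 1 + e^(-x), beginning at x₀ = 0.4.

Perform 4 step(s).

f(x) = x - e^(-x)
f'(x) = 1 + e^(-x)
x₀ = 0.4

Newton-Raphson formula: x_{n+1} = x_n - f(x_n)/f'(x_n)

Iteration 1:
  f(0.400000) = -0.270320
  f'(0.400000) = 1.670320
  x_1 = 0.400000 - (-0.270320)/1.670320 = 0.561837
Iteration 2:
  f(0.561837) = -0.008323
  f'(0.561837) = 1.570161
  x_2 = 0.561837 - (-0.008323)/1.570161 = 0.567138
Iteration 3:
  f(0.567138) = -0.000008
  f'(0.567138) = 1.567146
  x_3 = 0.567138 - (-0.000008)/1.567146 = 0.567143
Iteration 4:
  f(0.567143) = 0.000000
  f'(0.567143) = 1.567143
  x_4 = 0.567143 - 0.000000/1.567143 = 0.567143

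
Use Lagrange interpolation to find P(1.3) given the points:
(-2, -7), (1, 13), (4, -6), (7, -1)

Lagrange interpolation formula:
P(x) = Σ yᵢ × Lᵢ(x)
where Lᵢ(x) = Π_{j≠i} (x - xⱼ)/(xᵢ - xⱼ)

L_0(1.3) = (1.3 - 1)/(-2 - 1) × (1.3 - 4)/(-2 - 4) × (1.3 - 7)/(-2 - 7) = -0.028500
L_1(1.3) = (1.3 - (-2))/(1 - (-2)) × (1.3 - 4)/(1 - 4) × (1.3 - 7)/(1 - 7) = 0.940500
L_2(1.3) = (1.3 - (-2))/(4 - (-2)) × (1.3 - 1)/(4 - 1) × (1.3 - 7)/(4 - 7) = 0.104500
L_3(1.3) = (1.3 - (-2))/(7 - (-2)) × (1.3 - 1)/(7 - 1) × (1.3 - 4)/(7 - 4) = -0.016500

P(1.3) = (-7)×L_0(1.3) + 13×L_1(1.3) + (-6)×L_2(1.3) + (-1)×L_3(1.3)
P(1.3) = 11.815500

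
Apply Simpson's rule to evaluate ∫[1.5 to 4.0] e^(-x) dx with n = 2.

f(x) = e^(-x)
a = 1.5, b = 4.0, n = 2
h = (b - a)/n = 1.250000

Simpson's rule: (h/3)[f(x₀) + 4f(x₁) + 2f(x₂) + ... + f(xₙ)]

x_0 = 1.5000, f(x_0) = 0.223130, coefficient = 1
x_1 = 2.7500, f(x_1) = 0.063928, coefficient = 4
x_2 = 4.0000, f(x_2) = 0.018316, coefficient = 1

I ≈ (1.250000/3) × 0.497157 = 0.207149
Exact value: 0.204815
Error: 0.002334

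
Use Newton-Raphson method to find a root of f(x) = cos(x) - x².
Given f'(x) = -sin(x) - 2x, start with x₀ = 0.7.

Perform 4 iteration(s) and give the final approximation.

f(x) = cos(x) - x²
f'(x) = -sin(x) - 2x
x₀ = 0.7

Newton-Raphson formula: x_{n+1} = x_n - f(x_n)/f'(x_n)

Iteration 1:
  f(0.700000) = 0.274842
  f'(0.700000) = -2.044218
  x_1 = 0.700000 - 0.274842/(-2.044218) = 0.834449
Iteration 2:
  f(0.834449) = -0.024718
  f'(0.834449) = -2.409823
  x_2 = 0.834449 - (-0.024718)/(-2.409823) = 0.824191
Iteration 3:
  f(0.824191) = -0.000141
  f'(0.824191) = -2.382382
  x_3 = 0.824191 - (-0.000141)/(-2.382382) = 0.824132
Iteration 4:
  f(0.824132) = 0.000000
  f'(0.824132) = -2.382223
  x_4 = 0.824132 - 0.000000/(-2.382223) = 0.824132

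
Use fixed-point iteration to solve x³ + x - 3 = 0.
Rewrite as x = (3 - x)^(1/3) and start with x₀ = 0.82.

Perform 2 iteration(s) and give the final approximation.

Equation: x³ + x - 3 = 0
Fixed-point form: x = (3 - x)^(1/3)
x₀ = 0.82

x_1 = g(0.820000) = 1.296638
x_2 = g(1.296638) = 1.194269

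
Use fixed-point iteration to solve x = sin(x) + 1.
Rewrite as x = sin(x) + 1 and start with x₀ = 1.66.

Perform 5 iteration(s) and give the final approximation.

Equation: x = sin(x) + 1
Fixed-point form: x = sin(x) + 1
x₀ = 1.66

x_1 = g(1.660000) = 1.996024
x_2 = g(1.996024) = 1.910945
x_3 = g(1.910945) = 1.942705
x_4 = g(1.942705) = 1.931635
x_5 = g(1.931635) = 1.935601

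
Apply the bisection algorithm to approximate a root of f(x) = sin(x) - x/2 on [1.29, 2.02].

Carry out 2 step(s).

f(x) = sin(x) - x/2
Initial interval: [1.29, 2.02]

Iteration 1:
  c_1 = (1.290000 + 2.020000)/2 = 1.655000
  f(c_1) = f(1.655000) = 0.168957
  f(a) × f(c) ≥ 0, new interval: [1.655000, 2.020000]
Iteration 2:
  c_2 = (1.655000 + 2.020000)/2 = 1.837500
  f(c_2) = f(1.837500) = 0.045895
  f(a) × f(c) ≥ 0, new interval: [1.837500, 2.020000]

After 2 iteration(s), the approximation is c_2 = 1.837500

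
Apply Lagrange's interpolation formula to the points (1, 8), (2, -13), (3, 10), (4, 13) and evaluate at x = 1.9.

Lagrange interpolation formula:
P(x) = Σ yᵢ × Lᵢ(x)
where Lᵢ(x) = Π_{j≠i} (x - xⱼ)/(xᵢ - xⱼ)

L_0(1.9) = (1.9 - 2)/(1 - 2) × (1.9 - 3)/(1 - 3) × (1.9 - 4)/(1 - 4) = 0.038500
L_1(1.9) = (1.9 - 1)/(2 - 1) × (1.9 - 3)/(2 - 3) × (1.9 - 4)/(2 - 4) = 1.039500
L_2(1.9) = (1.9 - 1)/(3 - 1) × (1.9 - 2)/(3 - 2) × (1.9 - 4)/(3 - 4) = -0.094500
L_3(1.9) = (1.9 - 1)/(4 - 1) × (1.9 - 2)/(4 - 2) × (1.9 - 3)/(4 - 3) = 0.016500

P(1.9) = 8×L_0(1.9) + (-13)×L_1(1.9) + 10×L_2(1.9) + 13×L_3(1.9)
P(1.9) = -13.936000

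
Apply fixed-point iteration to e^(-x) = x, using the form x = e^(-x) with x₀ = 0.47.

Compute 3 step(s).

Equation: e^(-x) = x
Fixed-point form: x = e^(-x)
x₀ = 0.47

x_1 = g(0.470000) = 0.625002
x_2 = g(0.625002) = 0.535260
x_3 = g(0.535260) = 0.585517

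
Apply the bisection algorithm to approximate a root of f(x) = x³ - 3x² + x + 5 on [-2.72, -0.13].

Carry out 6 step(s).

f(x) = x³ - 3x² + x + 5
Initial interval: [-2.72, -0.13]

Iteration 1:
  c_1 = (-2.720000 + (-0.130000))/2 = -1.425000
  f(c_1) = f(-1.425000) = -5.410516
  f(a) × f(c) ≥ 0, new interval: [-1.425000, -0.130000]
Iteration 2:
  c_2 = (-1.425000 + (-0.130000))/2 = -0.777500
  f(c_2) = f(-0.777500) = 1.938978
  f(a) × f(c) < 0, new interval: [-1.425000, -0.777500]
Iteration 3:
  c_3 = (-1.425000 + (-0.777500))/2 = -1.101250
  f(c_3) = f(-1.101250) = -1.075047
  f(a) × f(c) ≥ 0, new interval: [-1.101250, -0.777500]
Iteration 4:
  c_4 = (-1.101250 + (-0.777500))/2 = -0.939375
  f(c_4) = f(-0.939375) = 0.584420
  f(a) × f(c) < 0, new interval: [-1.101250, -0.939375]
Iteration 5:
  c_5 = (-1.101250 + (-0.939375))/2 = -1.020313
  f(c_5) = f(-1.020313) = -0.205609
  f(a) × f(c) ≥ 0, new interval: [-1.020313, -0.939375]
Iteration 6:
  c_6 = (-1.020313 + (-0.939375))/2 = -0.979844
  f(c_6) = f(-0.979844) = 0.199133
  f(a) × f(c) < 0, new interval: [-1.020313, -0.979844]

After 6 iteration(s), the approximation is c_6 = -0.979844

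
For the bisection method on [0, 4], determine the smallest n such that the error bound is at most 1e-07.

We need (b-a)/2^n ≤ 1e-07
(4 - 0)/2^n ≤ 1e-07
4/2^n ≤ 1e-07
2^n ≥ 40000000
n ≥ log₂(40000000) = 25.25
n ≥ 26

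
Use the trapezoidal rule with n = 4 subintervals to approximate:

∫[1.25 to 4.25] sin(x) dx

f(x) = sin(x)
a = 1.25, b = 4.25, n = 4
h = (b - a)/n = 0.750000

Trapezoidal rule: (h/2)[f(x₀) + 2f(x₁) + 2f(x₂) + ... + f(xₙ)]

x_0 = 1.2500, f(x_0) = 0.948985, coefficient = 1
x_1 = 2.0000, f(x_1) = 0.909297, coefficient = 2
x_2 = 2.7500, f(x_2) = 0.381661, coefficient = 2
x_3 = 3.5000, f(x_3) = -0.350783, coefficient = 2
x_4 = 4.2500, f(x_4) = -0.894989, coefficient = 1

I ≈ (0.750000/2) × 1.934346 = 0.725380
Exact value: 0.761410
Error: 0.036030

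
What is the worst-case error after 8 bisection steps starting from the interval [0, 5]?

Bisection error bound: |error| ≤ (b-a)/2^n
|error| ≤ (5 - 0)/2^8 = 5/2^8
|error| ≤ 0.0195312500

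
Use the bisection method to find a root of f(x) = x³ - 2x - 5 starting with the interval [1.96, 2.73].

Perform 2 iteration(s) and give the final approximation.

f(x) = x³ - 2x - 5
Initial interval: [1.96, 2.73]

Iteration 1:
  c_1 = (1.960000 + 2.730000)/2 = 2.345000
  f(c_1) = f(2.345000) = 3.205214
  f(a) × f(c) < 0, new interval: [1.960000, 2.345000]
Iteration 2:
  c_2 = (1.960000 + 2.345000)/2 = 2.152500
  f(c_2) = f(2.152500) = 0.668084
  f(a) × f(c) < 0, new interval: [1.960000, 2.152500]

After 2 iteration(s), the approximation is c_2 = 2.152500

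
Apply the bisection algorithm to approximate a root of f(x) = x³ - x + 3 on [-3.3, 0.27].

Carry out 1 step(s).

f(x) = x³ - x + 3
Initial interval: [-3.3, 0.27]

Iteration 1:
  c_1 = (-3.300000 + 0.270000)/2 = -1.515000
  f(c_1) = f(-1.515000) = 1.037734
  f(a) × f(c) < 0, new interval: [-3.300000, -1.515000]

After 1 iteration(s), the approximation is c_1 = -1.515000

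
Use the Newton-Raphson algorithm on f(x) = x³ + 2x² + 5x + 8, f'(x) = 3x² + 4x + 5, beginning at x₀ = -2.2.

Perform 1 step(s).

f(x) = x³ + 2x² + 5x + 8
f'(x) = 3x² + 4x + 5
x₀ = -2.2

Newton-Raphson formula: x_{n+1} = x_n - f(x_n)/f'(x_n)

Iteration 1:
  f(-2.200000) = -3.968000
  f'(-2.200000) = 10.720000
  x_1 = -2.200000 - (-3.968000)/10.720000 = -1.829851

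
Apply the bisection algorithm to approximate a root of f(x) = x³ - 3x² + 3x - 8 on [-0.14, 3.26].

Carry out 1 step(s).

f(x) = x³ - 3x² + 3x - 8
Initial interval: [-0.14, 3.26]

Iteration 1:
  c_1 = (-0.140000 + 3.260000)/2 = 1.560000
  f(c_1) = f(1.560000) = -6.824384
  f(a) × f(c) ≥ 0, new interval: [1.560000, 3.260000]

After 1 iteration(s), the approximation is c_1 = 1.560000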